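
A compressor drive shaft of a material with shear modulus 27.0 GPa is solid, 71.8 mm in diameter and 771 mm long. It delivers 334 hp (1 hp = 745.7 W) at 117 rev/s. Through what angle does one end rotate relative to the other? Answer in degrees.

ω = 2π·117 = 735.1 rad/s, so T = P/ω = 334×745.7 / 735.1 = 338.8 N·m.
J = πd⁴/32 = π(0.0718)⁴/32 = 2.609×10^-6 m⁴.
θ = T·L/(G·J) = 338.8 × 0.771 / (27.0×10⁹ × 2.609×10^-6) = 3.708×10^-3 rad.

0.212°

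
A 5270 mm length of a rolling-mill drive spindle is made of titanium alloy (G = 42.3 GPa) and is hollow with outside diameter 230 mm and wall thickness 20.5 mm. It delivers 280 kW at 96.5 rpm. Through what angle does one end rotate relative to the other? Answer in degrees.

1.32°

ω = 2π·96.5/60 = 10.11 rad/s, so T = P/ω = 280×10³ / 10.11 = 27710 N·m.
J = π(d_o⁴ − d_i⁴)/32 = π(0.230⁴ − 0.189⁴)/32 = 1.495×10^-4 m⁴.
θ = T·L/(G·J) = 27710 × 5.27 / (42.3×10⁹ × 1.495×10^-4) = 0.02310 rad.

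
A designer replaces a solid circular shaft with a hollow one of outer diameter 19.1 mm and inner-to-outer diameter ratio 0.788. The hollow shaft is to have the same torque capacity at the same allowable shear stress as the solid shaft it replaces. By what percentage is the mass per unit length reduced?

Equal τ_max and T ⇒ the solid shaft needs d_s³ = d_o³(1−k⁴), so d_s = 19.1·(1−0.788⁴)^(1/3) = 16.24 mm.
Area ratio A_h/A_s = d_o²(1−k²)/d_s² = (1−k²)/(1−k⁴)^(2/3) = 0.5245.
Mass saving = 1 − 0.5245 = 47.6 %.

47.6 %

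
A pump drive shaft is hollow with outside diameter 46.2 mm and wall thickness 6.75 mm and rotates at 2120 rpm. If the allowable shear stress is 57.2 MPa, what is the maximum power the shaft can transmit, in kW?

J = π(d_o⁴ − d_i⁴)/32 = π(0.0462⁴ − 0.0327⁴)/32 = 3.350×10^-7 m⁴.
T_max = τ_allow·J/r = 5.72×10^7 × 3.350×10^-7 / 0.0231 = 829.6 N·m.
ω = 2π·2120/60 = 222.0 rad/s, so P_max = T_max·ω = 1.842×10^5 W.

184 kW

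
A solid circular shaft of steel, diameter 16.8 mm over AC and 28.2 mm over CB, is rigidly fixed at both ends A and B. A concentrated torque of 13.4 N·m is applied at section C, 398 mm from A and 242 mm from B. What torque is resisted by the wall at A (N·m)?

0.953 N·m

Compatibility: T_A·a/J_AC = T_B·b/J_CB with T_A + T_B = T₀.
J_AC = 7.82×10^-9 m⁴, J_CB = 6.21×10^-8 m⁴, so T_A = T₀·(J_AC/a)/((J_AC/a)+(J_CB/b)) = 0.9533 N·m, T_B = 12.45 N·m.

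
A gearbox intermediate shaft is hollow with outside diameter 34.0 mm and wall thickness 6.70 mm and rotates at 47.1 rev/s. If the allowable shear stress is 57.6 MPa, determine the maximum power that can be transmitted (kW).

114 kW

J = π(d_o⁴ − d_i⁴)/32 = π(0.0340⁴ − 0.0206⁴)/32 = 1.135×10^-7 m⁴.
T_max = τ_allow·J/r = 5.76×10^7 × 1.135×10^-7 / 0.0170 = 384.6 N·m.
ω = 2π·47.1 = 295.9 rad/s, so P_max = T_max·ω = 1.138×10^5 W.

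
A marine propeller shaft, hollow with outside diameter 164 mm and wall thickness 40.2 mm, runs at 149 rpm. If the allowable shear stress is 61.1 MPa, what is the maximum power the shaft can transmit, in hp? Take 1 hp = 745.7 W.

1030 hp

J = π(d_o⁴ − d_i⁴)/32 = π(0.164⁴ − 0.0836⁴)/32 = 6.622×10^-5 m⁴.
T_max = τ_allow·J/r = 6.11×10^7 × 6.622×10^-5 / 0.0820 = 49340 N·m.
ω = 2π·149/60 = 15.60 rad/s, so P_max = T_max·ω = 7.699×10^5 W.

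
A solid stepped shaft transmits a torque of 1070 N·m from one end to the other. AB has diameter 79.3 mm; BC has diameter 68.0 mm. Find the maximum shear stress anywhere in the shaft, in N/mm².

Under the same torque, τ_max = 16T/(πd³) is largest where d is smallest — segment BC (d = 68.0 mm).
τ_max = 16·1070/(π·(0.0680)³) = 1.733×10^7 Pa.

17.3 N/mm²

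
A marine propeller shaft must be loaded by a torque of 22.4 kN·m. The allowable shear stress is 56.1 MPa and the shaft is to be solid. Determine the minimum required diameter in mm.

For a solid shaft τ_max = 16T/(πd³), so d = (16T/(π τ_allow))^(1/3) = (16·22400/(π·5.61×10^7))^(1/3) = 0.1267 m.

127 mm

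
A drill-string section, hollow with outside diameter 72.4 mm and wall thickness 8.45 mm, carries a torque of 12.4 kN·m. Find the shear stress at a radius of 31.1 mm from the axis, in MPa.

218 MPa

J = π(d_o⁴ − d_i⁴)/32 = π(0.0724⁴ − 0.0555⁴)/32 = 1.766×10^-6 m⁴.
Shear stress varies linearly with radius: τ = T·r/J = 12400 × 0.0311 / 1.766×10^-6 = 2.184×10^8 Pa.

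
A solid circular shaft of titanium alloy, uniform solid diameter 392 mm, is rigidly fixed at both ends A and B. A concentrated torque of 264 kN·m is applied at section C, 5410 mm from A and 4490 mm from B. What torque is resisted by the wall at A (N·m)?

120000 N·m

With uniform GJ and both ends fixed, compatibility θ_AC = θ_CB gives T_A·a = T_B·b, together with T_A + T_B = T₀.
T_A = T₀·b/(a+b) = 264000·4490/9900 = 119700 N·m; T_B = 144300 N·m.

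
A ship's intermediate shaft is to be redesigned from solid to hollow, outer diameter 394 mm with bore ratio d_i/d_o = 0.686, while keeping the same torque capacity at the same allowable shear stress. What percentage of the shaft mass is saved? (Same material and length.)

37.4 %

Equal τ_max and T ⇒ the solid shaft needs d_s³ = d_o³(1−k⁴), so d_s = 394·(1−0.686⁴)^(1/3) = 362.5 mm.
Area ratio A_h/A_s = d_o²(1−k²)/d_s² = (1−k²)/(1−k⁴)^(2/3) = 0.6256.
Mass saving = 1 − 0.6256 = 37.4 %.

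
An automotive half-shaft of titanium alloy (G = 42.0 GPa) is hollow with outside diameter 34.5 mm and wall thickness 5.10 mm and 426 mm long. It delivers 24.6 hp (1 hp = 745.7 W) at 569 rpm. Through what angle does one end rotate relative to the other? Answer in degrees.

1.71°

ω = 2π·569/60 = 59.59 rad/s, so T = P/ω = 24.6×745.7 / 59.59 = 307.9 N·m.
J = π(d_o⁴ − d_i⁴)/32 = π(0.0345⁴ − 0.0243⁴)/32 = 1.049×10^-7 m⁴.
θ = T·L/(G·J) = 307.9 × 0.426 / (42.0×10⁹ × 1.049×10^-7) = 0.02978 rad.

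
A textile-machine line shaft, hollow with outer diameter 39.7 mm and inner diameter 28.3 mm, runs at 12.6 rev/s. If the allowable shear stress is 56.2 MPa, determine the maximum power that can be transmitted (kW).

J = π(d_o⁴ − d_i⁴)/32 = π(0.0397⁴ − 0.0283⁴)/32 = 1.809×10^-7 m⁴.
T_max = τ_allow·J/r = 5.62×10^7 × 1.809×10^-7 / 0.0199 = 512.2 N·m.
ω = 2π·12.6 = 79.17 rad/s, so P_max = T_max·ω = 4.055×10^4 W.

40.5 kW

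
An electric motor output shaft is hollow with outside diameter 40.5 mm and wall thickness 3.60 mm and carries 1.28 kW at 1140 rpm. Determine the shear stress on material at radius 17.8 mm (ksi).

0.193 ksi

ω = 2π·1140/60 = 119.4 rad/s, so T = P/ω = 1.28×10³ / 119.4 = 10.72 N·m.
J = π(d_o⁴ − d_i⁴)/32 = π(0.0405⁴ − 0.0333⁴)/32 = 1.434×10^-7 m⁴.
Shear stress varies linearly with radius: τ = T·r/J = 10.72 × 0.0178 / 1.434×10^-7 = 1.331×10^6 Pa.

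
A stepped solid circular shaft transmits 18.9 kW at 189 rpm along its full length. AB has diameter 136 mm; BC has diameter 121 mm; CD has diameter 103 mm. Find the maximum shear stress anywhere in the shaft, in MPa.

ω = 2π·189/60 = 19.79 rad/s, so T = P/ω = 18.9×10³ / 19.79 = 954.9 N·m.
Under the same torque, τ_max = 16T/(πd³) is largest where d is smallest — segment CD (d = 103 mm).
τ_max = 16·954.9/(π·(0.103)³) = 4.451×10^6 Pa.

4.45 MPa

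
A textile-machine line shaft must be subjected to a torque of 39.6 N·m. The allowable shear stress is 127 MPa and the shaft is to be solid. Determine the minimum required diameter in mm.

For a solid shaft τ_max = 16T/(πd³), so d = (16T/(π τ_allow))^(1/3) = (16·39.60/(π·1.27×10^8))^(1/3) = 0.01167 m.

11.7 mm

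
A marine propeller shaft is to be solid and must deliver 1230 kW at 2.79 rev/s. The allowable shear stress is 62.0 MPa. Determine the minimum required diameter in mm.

179 mm

ω = 2π·2.79 = 17.53 rad/s, so T = P/ω = 1230×10³ / 17.53 = 70170 N·m.
For a solid shaft τ_max = 16T/(πd³), so d = (16T/(π τ_allow))^(1/3) = (16·70170/(π·6.20×10^7))^(1/3) = 0.1793 m.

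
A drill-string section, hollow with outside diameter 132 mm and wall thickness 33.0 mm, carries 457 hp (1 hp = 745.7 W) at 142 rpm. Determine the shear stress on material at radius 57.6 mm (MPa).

ω = 2π·142/60 = 14.87 rad/s, so T = P/ω = 457×745.7 / 14.87 = 22920 N·m.
J = π(d_o⁴ − d_i⁴)/32 = π(0.132⁴ − 0.0660⁴)/32 = 2.794×10^-5 m⁴.
Shear stress varies linearly with radius: τ = T·r/J = 22920 × 0.0576 / 2.794×10^-5 = 4.724×10^7 Pa.

47.2 MPa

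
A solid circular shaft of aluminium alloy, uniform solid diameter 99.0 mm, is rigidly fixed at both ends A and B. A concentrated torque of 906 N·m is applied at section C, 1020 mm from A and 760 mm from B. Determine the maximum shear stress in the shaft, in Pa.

2.73e6 Pa

With uniform GJ and both ends fixed, compatibility θ_AC = θ_CB gives T_A·a = T_B·b, together with T_A + T_B = T₀.
T_A = T₀·b/(a+b) = 906.0·760/1780 = 386.8 N·m; T_B = 519.2 N·m.
τ in each portion: τ_AC = 2.03×10^6 Pa, τ_CB = 2.73×10^6 Pa; maximum is in CB.
τ_max = T_CB·r/J = 519.2·0.0495/9.43×10^-6 = 2.725×10^6 Pa.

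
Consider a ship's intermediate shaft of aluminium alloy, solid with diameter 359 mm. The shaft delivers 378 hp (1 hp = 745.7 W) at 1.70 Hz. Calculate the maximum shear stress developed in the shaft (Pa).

2.90e6 Pa

ω = 2π·1.70 = 10.68 rad/s, so T = P/ω = 378×745.7 / 10.68 = 26390 N·m.
J = πd⁴/32 = π(0.359)⁴/32 = 1.631×10^-3 m⁴.
τ_max = T·r/J = 26390 × 0.179 / 1.631×10^-3 = 2.905×10^6 Pa.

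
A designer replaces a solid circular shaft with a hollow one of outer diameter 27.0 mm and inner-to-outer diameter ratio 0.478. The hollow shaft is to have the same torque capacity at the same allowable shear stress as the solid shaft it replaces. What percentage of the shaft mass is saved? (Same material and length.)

20.0 %

Equal τ_max and T ⇒ the solid shaft needs d_s³ = d_o³(1−k⁴), so d_s = 27.0·(1−0.478⁴)^(1/3) = 26.52 mm.
Area ratio A_h/A_s = d_o²(1−k²)/d_s² = (1−k²)/(1−k⁴)^(2/3) = 0.7996.
Mass saving = 1 − 0.7996 = 20.0 %.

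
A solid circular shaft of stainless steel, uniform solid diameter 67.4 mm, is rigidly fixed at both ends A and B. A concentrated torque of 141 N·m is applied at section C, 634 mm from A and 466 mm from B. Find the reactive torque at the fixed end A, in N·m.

59.7 N·m

With uniform GJ and both ends fixed, compatibility θ_AC = θ_CB gives T_A·a = T_B·b, together with T_A + T_B = T₀.
T_A = T₀·b/(a+b) = 141.0·466/1100 = 59.73 N·m; T_B = 81.27 N·m.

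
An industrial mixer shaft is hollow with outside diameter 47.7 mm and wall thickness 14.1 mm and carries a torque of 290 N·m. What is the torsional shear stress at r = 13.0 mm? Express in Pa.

J = π(d_o⁴ − d_i⁴)/32 = π(0.0477⁴ − 0.0195⁴)/32 = 4.941×10^-7 m⁴.
Shear stress varies linearly with radius: τ = T·r/J = 290.0 × 0.0130 / 4.941×10^-7 = 7.631×10^6 Pa.

7.63e6 Pa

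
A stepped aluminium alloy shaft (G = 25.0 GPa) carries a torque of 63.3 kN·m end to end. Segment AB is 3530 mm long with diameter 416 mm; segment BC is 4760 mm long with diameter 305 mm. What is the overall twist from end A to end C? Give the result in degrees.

0.987°

J_AB = π(0.416)⁴/32 = 2.94×10^-3 m⁴; J_BC = π(0.305)⁴/32 = 8.50×10^-4 m⁴.
θ = (T/G)·Σ L_i/J_i = (63300/25.0×10⁹)·(3.53/2.94×10^-3 + 4.76/8.50×10^-4) = 0.01723 rad.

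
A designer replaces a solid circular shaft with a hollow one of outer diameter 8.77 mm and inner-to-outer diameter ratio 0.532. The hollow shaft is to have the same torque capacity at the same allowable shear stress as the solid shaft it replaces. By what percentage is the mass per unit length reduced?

24.2 %

Equal τ_max and T ⇒ the solid shaft needs d_s³ = d_o³(1−k⁴), so d_s = 8.77·(1−0.532⁴)^(1/3) = 8.529 mm.
Area ratio A_h/A_s = d_o²(1−k²)/d_s² = (1−k²)/(1−k⁴)^(2/3) = 0.7580.
Mass saving = 1 − 0.7580 = 24.2 %.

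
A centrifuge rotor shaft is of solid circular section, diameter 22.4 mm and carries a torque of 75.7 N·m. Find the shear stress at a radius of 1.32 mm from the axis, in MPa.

4.04 MPa

J = πd⁴/32 = π(0.0224)⁴/32 = 2.472×10^-8 m⁴.
Shear stress varies linearly with radius: τ = T·r/J = 75.70 × 0.00132 / 2.472×10^-8 = 4.043×10^6 Pa.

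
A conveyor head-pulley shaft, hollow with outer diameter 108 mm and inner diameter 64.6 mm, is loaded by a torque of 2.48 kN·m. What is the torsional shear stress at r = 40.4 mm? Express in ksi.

J = π(d_o⁴ − d_i⁴)/32 = π(0.108⁴ − 0.0646⁴)/32 = 1.165×10^-5 m⁴.
Shear stress varies linearly with radius: τ = T·r/J = 2480 × 0.0404 / 1.165×10^-5 = 8.603×10^6 Pa.

1.25 ksi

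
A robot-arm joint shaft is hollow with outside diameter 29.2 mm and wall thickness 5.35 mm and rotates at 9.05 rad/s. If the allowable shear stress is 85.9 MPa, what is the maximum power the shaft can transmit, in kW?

3.19 kW

J = π(d_o⁴ − d_i⁴)/32 = π(0.0292⁴ − 0.0185⁴)/32 = 5.987×10^-8 m⁴.
T_max = τ_allow·J/r = 8.59×10^7 × 5.987×10^-8 / 0.0146 = 352.3 N·m.
ω = 9.05 rad/s, so P_max = T_max·ω = 3188 W.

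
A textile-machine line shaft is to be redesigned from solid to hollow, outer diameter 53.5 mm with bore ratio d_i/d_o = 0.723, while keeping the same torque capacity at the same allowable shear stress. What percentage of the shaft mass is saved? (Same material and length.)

41.0 %

Equal τ_max and T ⇒ the solid shaft needs d_s³ = d_o³(1−k⁴), so d_s = 53.5·(1−0.723⁴)^(1/3) = 48.10 mm.
Area ratio A_h/A_s = d_o²(1−k²)/d_s² = (1−k²)/(1−k⁴)^(2/3) = 0.5904.
Mass saving = 1 − 0.5904 = 41.0 %.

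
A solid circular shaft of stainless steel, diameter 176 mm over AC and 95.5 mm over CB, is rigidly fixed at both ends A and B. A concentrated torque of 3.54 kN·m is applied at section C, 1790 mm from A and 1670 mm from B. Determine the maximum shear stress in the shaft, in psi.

Compatibility: T_A·a/J_AC = T_B·b/J_CB with T_A + T_B = T₀.
J_AC = 9.42×10^-5 m⁴, J_CB = 8.17×10^-6 m⁴, so T_A = T₀·(J_AC/a)/((J_AC/a)+(J_CB/b)) = 3239 N·m, T_B = 301.0 N·m.
τ in each portion: τ_AC = 3.03×10^6 Pa, τ_CB = 1.76×10^6 Pa; maximum is in AC.
τ_max = T_AC·r/J = 3239·0.0880/9.42×10^-5 = 3.026×10^6 Pa.

439 psi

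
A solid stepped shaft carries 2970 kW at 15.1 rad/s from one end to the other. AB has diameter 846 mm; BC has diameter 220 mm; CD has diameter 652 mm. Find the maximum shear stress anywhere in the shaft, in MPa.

94.1 MPa

ω = 15.1 rad/s, so T = P/ω = 2970×10³ / 15.10 = 196700 N·m.
Under the same torque, τ_max = 16T/(πd³) is largest where d is smallest — segment BC (d = 220 mm).
τ_max = 16·196700/(π·(0.220)³) = 9.408×10^7 Pa.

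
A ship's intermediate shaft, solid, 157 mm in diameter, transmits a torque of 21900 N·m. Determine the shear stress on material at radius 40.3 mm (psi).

2150 psi

J = πd⁴/32 = π(0.157)⁴/32 = 5.965×10^-5 m⁴.
Shear stress varies linearly with radius: τ = T·r/J = 21900 × 0.0403 / 5.965×10^-5 = 1.480×10^7 Pa.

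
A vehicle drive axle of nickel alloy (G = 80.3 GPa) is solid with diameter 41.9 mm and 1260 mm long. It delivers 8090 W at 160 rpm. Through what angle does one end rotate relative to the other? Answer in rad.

ω = 2π·160/60 = 16.76 rad/s, so T = P/ω = 8090 / 16.76 = 482.8 N·m.
J = πd⁴/32 = π(0.0419)⁴/32 = 3.026×10^-7 m⁴.
θ = T·L/(G·J) = 482.8 × 1.26 / (80.3×10⁹ × 3.026×10^-7) = 0.02504 rad.

0.0250 rad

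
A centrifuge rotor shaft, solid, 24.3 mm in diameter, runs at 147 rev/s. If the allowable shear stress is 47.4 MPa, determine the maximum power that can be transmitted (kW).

J = πd⁴/32 = π(0.0243)⁴/32 = 3.423×10^-8 m⁴.
T_max = τ_allow·J/r = 4.74×10^7 × 3.423×10^-8 / 0.0122 = 133.5 N·m.
ω = 2π·147 = 923.6 rad/s, so P_max = T_max·ω = 1.233×10^5 W.

123 kW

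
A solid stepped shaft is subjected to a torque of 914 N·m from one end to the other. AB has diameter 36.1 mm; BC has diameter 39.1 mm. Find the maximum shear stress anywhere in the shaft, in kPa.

98900 kPa

Under the same torque, τ_max = 16T/(πd³) is largest where d is smallest — segment AB (d = 36.1 mm).
τ_max = 16·914.0/(π·(0.0361)³) = 9.895×10^7 Pa.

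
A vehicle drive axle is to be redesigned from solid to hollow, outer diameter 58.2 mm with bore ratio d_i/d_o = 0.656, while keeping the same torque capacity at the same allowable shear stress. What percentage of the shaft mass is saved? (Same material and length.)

34.7 %

Equal τ_max and T ⇒ the solid shaft needs d_s³ = d_o³(1−k⁴), so d_s = 58.2·(1−0.656⁴)^(1/3) = 54.36 mm.
Area ratio A_h/A_s = d_o²(1−k²)/d_s² = (1−k²)/(1−k⁴)^(2/3) = 0.6530.
Mass saving = 1 − 0.6530 = 34.7 %.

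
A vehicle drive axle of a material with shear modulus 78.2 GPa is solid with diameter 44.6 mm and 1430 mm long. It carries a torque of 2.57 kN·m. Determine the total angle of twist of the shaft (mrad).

J = πd⁴/32 = π(0.0446)⁴/32 = 3.885×10^-7 m⁴.
θ = T·L/(G·J) = 2570 × 1.43 / (78.2×10⁹ × 3.885×10^-7) = 0.1210 rad.

121 mrad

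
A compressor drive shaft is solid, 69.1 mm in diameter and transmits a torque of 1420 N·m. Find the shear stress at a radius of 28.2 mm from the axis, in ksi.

J = πd⁴/32 = π(0.0691)⁴/32 = 2.238×10^-6 m⁴.
Shear stress varies linearly with radius: τ = T·r/J = 1420 × 0.0282 / 2.238×10^-6 = 1.789×10^7 Pa.

2.59 ksi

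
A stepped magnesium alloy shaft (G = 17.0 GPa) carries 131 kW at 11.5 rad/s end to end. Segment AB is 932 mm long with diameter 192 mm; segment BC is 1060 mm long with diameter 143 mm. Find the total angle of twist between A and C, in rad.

ω = 11.5 rad/s, so T = P/ω = 131×10³ / 11.50 = 11390 N·m.
J_AB = π(0.192)⁴/32 = 1.33×10^-4 m⁴; J_BC = π(0.143)⁴/32 = 4.11×10^-5 m⁴.
θ = (T/G)·Σ L_i/J_i = (11390/17.0×10⁹)·(0.932/1.33×10^-4 + 1.06/4.11×10^-5) = 0.02198 rad.

0.0220 rad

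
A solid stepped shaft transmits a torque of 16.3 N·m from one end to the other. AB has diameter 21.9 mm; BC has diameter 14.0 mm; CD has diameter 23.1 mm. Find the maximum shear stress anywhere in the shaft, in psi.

Under the same torque, τ_max = 16T/(πd³) is largest where d is smallest — segment BC (d = 14.0 mm).
τ_max = 16·16.30/(π·(0.0140)³) = 3.025×10^7 Pa.

4390 psi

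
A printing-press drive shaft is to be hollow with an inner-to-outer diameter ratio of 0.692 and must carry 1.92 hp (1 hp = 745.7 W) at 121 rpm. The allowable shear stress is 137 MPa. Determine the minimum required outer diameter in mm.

17.6 mm

ω = 2π·121/60 = 12.67 rad/s, so T = P/ω = 1.92×745.7 / 12.67 = 113.0 N·m.
For a hollow shaft with d_i/d_o = 0.692: τ_max = 16T/(π d_o³ (1−k⁴)), so d_o = [16T/(π τ_allow (1−k⁴))]^(1/3) = [16·113.0/(π·1.37×10^8·0.7707)]^(1/3) = 0.01760 m.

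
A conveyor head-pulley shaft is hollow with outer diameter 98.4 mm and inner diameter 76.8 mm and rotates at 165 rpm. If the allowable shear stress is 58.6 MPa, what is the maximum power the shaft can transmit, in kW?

J = π(d_o⁴ − d_i⁴)/32 = π(0.0984⁴ − 0.0768⁴)/32 = 5.789×10^-6 m⁴.
T_max = τ_allow·J/r = 5.86×10^7 × 5.789×10^-6 / 0.0492 = 6895 N·m.
ω = 2π·165/60 = 17.28 rad/s, so P_max = T_max·ω = 1.191×10^5 W.

119 kW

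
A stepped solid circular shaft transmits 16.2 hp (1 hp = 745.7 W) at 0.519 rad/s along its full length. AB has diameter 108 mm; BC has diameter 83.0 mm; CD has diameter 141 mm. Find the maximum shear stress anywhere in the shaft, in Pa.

ω = 0.519 rad/s, so T = P/ω = 16.2×745.7 / 0.5190 = 23280 N·m.
Under the same torque, τ_max = 16T/(πd³) is largest where d is smallest — segment BC (d = 83.0 mm).
τ_max = 16·23280/(π·(0.0830)³) = 2.073×10^8 Pa.

2.07e8 Pa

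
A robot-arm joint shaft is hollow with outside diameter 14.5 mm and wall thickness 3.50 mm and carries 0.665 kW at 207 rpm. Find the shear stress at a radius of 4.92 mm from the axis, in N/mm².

ω = 2π·207/60 = 21.68 rad/s, so T = P/ω = 0.665×10³ / 21.68 = 30.68 N·m.
J = π(d_o⁴ − d_i⁴)/32 = π(0.0145⁴ − 0.00750⁴)/32 = 4.029×10^-9 m⁴.
Shear stress varies linearly with radius: τ = T·r/J = 30.68 × 0.00492 / 4.029×10^-9 = 3.746×10^7 Pa.

37.5 N/mm²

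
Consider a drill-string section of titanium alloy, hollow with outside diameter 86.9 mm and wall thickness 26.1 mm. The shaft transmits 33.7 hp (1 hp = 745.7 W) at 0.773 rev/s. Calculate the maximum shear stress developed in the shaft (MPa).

41.2 MPa

ω = 2π·0.773 = 4.857 rad/s, so T = P/ω = 33.7×745.7 / 4.857 = 5174 N·m.
J = π(d_o⁴ − d_i⁴)/32 = π(0.0869⁴ − 0.0347⁴)/32 = 5.456×10^-6 m⁴.
τ_max = T·r/J = 5174 × 0.0435 / 5.456×10^-6 = 4.120×10^7 Pa.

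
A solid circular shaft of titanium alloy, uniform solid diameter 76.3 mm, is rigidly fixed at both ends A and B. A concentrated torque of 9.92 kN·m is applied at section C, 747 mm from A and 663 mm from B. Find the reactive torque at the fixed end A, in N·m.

With uniform GJ and both ends fixed, compatibility θ_AC = θ_CB gives T_A·a = T_B·b, together with T_A + T_B = T₀.
T_A = T₀·b/(a+b) = 9920·663/1410 = 4665 N·m; T_B = 5255 N·m.

4660 N·m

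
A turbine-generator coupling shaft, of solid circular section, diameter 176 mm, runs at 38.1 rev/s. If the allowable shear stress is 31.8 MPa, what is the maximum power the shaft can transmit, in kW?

8150 kW

J = πd⁴/32 = π(0.176)⁴/32 = 9.420×10^-5 m⁴.
T_max = τ_allow·J/r = 3.18×10^7 × 9.420×10^-5 / 0.0880 = 34040 N·m.
ω = 2π·38.1 = 239.4 rad/s, so P_max = T_max·ω = 8.149×10^6 W.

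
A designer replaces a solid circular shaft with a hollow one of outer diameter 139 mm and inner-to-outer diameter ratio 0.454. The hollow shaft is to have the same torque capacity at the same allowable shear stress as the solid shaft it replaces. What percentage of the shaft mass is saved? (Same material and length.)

18.3 %

Equal τ_max and T ⇒ the solid shaft needs d_s³ = d_o³(1−k⁴), so d_s = 139·(1−0.454⁴)^(1/3) = 137.0 mm.
Area ratio A_h/A_s = d_o²(1−k²)/d_s² = (1−k²)/(1−k⁴)^(2/3) = 0.8172.
Mass saving = 1 − 0.8172 = 18.3 %.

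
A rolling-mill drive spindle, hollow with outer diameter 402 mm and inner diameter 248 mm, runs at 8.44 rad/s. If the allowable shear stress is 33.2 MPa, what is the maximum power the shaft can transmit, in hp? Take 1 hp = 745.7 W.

4100 hp

J = π(d_o⁴ − d_i⁴)/32 = π(0.402⁴ − 0.248⁴)/32 = 2.193×10^-3 m⁴.
T_max = τ_allow·J/r = 3.32×10^7 × 2.193×10^-3 / 0.201 = 362200 N·m.
ω = 8.44 rad/s, so P_max = T_max·ω = 3.057×10^6 W.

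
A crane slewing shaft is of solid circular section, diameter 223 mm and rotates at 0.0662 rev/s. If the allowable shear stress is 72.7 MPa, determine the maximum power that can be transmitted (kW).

J = πd⁴/32 = π(0.223)⁴/32 = 2.428×10^-4 m⁴.
T_max = τ_allow·J/r = 7.27×10^7 × 2.428×10^-4 / 0.112 = 158300 N·m.
ω = 2π·0.0662 = 0.4159 rad/s, so P_max = T_max·ω = 6.584×10^4 W.

65.8 kW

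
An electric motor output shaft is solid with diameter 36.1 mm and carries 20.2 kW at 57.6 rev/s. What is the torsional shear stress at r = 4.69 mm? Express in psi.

228 psi

ω = 2π·57.6 = 361.9 rad/s, so T = P/ω = 20.2×10³ / 361.9 = 55.81 N·m.
J = πd⁴/32 = π(0.0361)⁴/32 = 1.667×10^-7 m⁴.
Shear stress varies linearly with radius: τ = T·r/J = 55.81 × 0.00469 / 1.667×10^-7 = 1.570×10^6 Pa.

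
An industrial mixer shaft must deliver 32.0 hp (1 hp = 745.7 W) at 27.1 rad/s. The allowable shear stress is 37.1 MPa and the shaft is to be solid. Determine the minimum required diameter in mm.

49.4 mm

ω = 27.1 rad/s, so T = P/ω = 32.0×745.7 / 27.10 = 880.5 N·m.
For a solid shaft τ_max = 16T/(πd³), so d = (16T/(π τ_allow))^(1/3) = (16·880.5/(π·3.71×10^7))^(1/3) = 0.04944 m.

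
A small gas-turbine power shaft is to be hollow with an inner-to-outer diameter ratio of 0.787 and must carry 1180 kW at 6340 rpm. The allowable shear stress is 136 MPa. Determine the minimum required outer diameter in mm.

47.6 mm

ω = 2π·6340/60 = 663.9 rad/s, so T = P/ω = 1180×10³ / 663.9 = 1777 N·m.
For a hollow shaft with d_i/d_o = 0.787: τ_max = 16T/(π d_o³ (1−k⁴)), so d_o = [16T/(π τ_allow (1−k⁴))]^(1/3) = [16·1777/(π·1.36×10^8·0.6164)]^(1/3) = 0.04762 m.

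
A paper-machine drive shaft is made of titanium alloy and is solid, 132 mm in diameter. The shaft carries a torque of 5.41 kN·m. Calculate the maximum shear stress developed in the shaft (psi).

J = πd⁴/32 = π(0.132)⁴/32 = 2.981×10^-5 m⁴.
τ_max = T·r/J = 5410 × 0.0660 / 2.981×10^-5 = 1.198×10^7 Pa.

1740 psi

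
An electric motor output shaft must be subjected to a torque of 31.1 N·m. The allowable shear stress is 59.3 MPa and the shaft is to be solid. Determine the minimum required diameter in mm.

For a solid shaft τ_max = 16T/(πd³), so d = (16T/(π τ_allow))^(1/3) = (16·31.10/(π·5.93×10^7))^(1/3) = 0.01387 m.

13.9 mm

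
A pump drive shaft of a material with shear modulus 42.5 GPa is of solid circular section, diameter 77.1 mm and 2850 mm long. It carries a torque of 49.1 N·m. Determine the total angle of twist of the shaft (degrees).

J = πd⁴/32 = π(0.0771)⁴/32 = 3.469×10^-6 m⁴.
θ = T·L/(G·J) = 49.10 × 2.85 / (42.5×10⁹ × 3.469×10^-6) = 9.491×10^-4 rad.

0.0544°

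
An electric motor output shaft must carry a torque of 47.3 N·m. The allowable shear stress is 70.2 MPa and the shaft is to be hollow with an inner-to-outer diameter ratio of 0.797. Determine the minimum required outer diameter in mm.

For a hollow shaft with d_i/d_o = 0.797: τ_max = 16T/(π d_o³ (1−k⁴)), so d_o = [16T/(π τ_allow (1−k⁴))]^(1/3) = [16·47.30/(π·7.02×10^7·0.5965)]^(1/3) = 0.01792 m.

17.9 mm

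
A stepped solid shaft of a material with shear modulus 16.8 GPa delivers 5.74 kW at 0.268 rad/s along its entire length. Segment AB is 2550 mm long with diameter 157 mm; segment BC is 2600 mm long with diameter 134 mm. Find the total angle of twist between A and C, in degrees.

ω = 0.268 rad/s, so T = P/ω = 5.74×10³ / 0.2680 = 21420 N·m.
J_AB = π(0.157)⁴/32 = 5.96×10^-5 m⁴; J_BC = π(0.134)⁴/32 = 3.17×10^-5 m⁴.
θ = (T/G)·Σ L_i/J_i = (21420/16.8×10⁹)·(2.55/5.96×10^-5 + 2.60/3.17×10^-5) = 0.1592 rad.

9.12°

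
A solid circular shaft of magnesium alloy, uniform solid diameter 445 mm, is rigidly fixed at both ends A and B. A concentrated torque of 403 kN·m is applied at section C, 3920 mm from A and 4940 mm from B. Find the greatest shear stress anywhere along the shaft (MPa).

13.0 MPa

With uniform GJ and both ends fixed, compatibility θ_AC = θ_CB gives T_A·a = T_B·b, together with T_A + T_B = T₀.
T_A = T₀·b/(a+b) = 403000·4940/8860 = 224700 N·m; T_B = 178300 N·m.
τ in each portion: τ_AC = 1.30×10^7 Pa, τ_CB = 1.03×10^7 Pa; maximum is in AC.
τ_max = T_AC·r/J = 224700·0.223/3.85×10^-3 = 1.299×10^7 Pa.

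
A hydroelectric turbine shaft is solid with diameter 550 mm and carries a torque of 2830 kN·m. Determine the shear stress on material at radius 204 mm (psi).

J = πd⁴/32 = π(0.550)⁴/32 = 8.984×10^-3 m⁴.
Shear stress varies linearly with radius: τ = T·r/J = 2.830e6 × 0.204 / 8.984×10^-3 = 6.426×10^7 Pa.

9320 psi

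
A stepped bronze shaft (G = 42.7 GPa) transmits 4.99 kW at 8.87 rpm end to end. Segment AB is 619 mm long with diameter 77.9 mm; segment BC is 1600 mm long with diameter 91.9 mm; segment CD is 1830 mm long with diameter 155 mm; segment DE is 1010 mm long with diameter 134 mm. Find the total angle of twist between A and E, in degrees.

3.34°

ω = 2π·8.87/60 = 0.9289 rad/s, so T = P/ω = 4.99×10³ / 0.9289 = 5372 N·m.
J_AB = π(0.0779)⁴/32 = 3.62×10^-6 m⁴; J_BC = π(0.0919)⁴/32 = 7.00×10^-6 m⁴; J_CD = π(0.155)⁴/32 = 5.67×10^-5 m⁴; J_DE = π(0.134)⁴/32 = 3.17×10^-5 m⁴.
θ = (T/G)·Σ L_i/J_i = (5372/42.7×10⁹)·(0.619/3.62×10^-6 + 1.60/7.00×10^-6 + 1.83/5.67×10^-5 + 1.01/3.17×10^-5) = 0.05836 rad.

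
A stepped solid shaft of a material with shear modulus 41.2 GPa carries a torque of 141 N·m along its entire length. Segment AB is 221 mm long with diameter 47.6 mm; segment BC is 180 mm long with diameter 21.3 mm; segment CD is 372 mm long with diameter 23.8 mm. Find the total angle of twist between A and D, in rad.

J_AB = π(0.0476)⁴/32 = 5.04×10^-7 m⁴; J_BC = π(0.0213)⁴/32 = 2.02×10^-8 m⁴; J_CD = π(0.0238)⁴/32 = 3.15×10^-8 m⁴.
θ = (T/G)·Σ L_i/J_i = (141.0/41.2×10⁹)·(0.221/5.04×10^-7 + 0.180/2.02×10^-8 + 0.372/3.15×10^-8) = 0.07240 rad.

0.0724 rad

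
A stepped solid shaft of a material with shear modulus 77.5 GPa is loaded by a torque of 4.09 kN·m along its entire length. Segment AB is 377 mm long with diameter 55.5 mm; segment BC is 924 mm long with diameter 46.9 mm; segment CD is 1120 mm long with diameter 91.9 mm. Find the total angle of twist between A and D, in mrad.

J_AB = π(0.0555)⁴/32 = 9.31×10^-7 m⁴; J_BC = π(0.0469)⁴/32 = 4.75×10^-7 m⁴; J_CD = π(0.0919)⁴/32 = 7.00×10^-6 m⁴.
θ = (T/G)·Σ L_i/J_i = (4090/77.5×10⁹)·(0.377/9.31×10^-7 + 0.924/4.75×10^-7 + 1.12/7.00×10^-6) = 0.1325 rad.

132 mrad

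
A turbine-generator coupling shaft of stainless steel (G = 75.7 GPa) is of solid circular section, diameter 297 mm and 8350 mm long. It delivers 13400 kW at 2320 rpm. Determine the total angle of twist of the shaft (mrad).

7.96 mrad

ω = 2π·2320/60 = 242.9 rad/s, so T = P/ω = 13400×10³ / 242.9 = 55160 N·m.
J = πd⁴/32 = π(0.297)⁴/32 = 7.639×10^-4 m⁴.
θ = T·L/(G·J) = 55160 × 8.35 / (75.7×10⁹ × 7.639×10^-4) = 7.964×10^-3 rad.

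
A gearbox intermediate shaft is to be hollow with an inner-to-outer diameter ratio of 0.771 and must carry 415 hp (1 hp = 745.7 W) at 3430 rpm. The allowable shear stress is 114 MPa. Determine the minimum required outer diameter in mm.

ω = 2π·3430/60 = 359.2 rad/s, so T = P/ω = 415×745.7 / 359.2 = 861.6 N·m.
For a hollow shaft with d_i/d_o = 0.771: τ_max = 16T/(π d_o³ (1−k⁴)), so d_o = [16T/(π τ_allow (1−k⁴))]^(1/3) = [16·861.6/(π·1.14×10^8·0.6466)]^(1/3) = 0.03904 m.

39.0 mm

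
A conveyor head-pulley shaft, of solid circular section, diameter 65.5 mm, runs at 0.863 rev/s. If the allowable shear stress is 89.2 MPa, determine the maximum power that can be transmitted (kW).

26.7 kW

J = πd⁴/32 = π(0.0655)⁴/32 = 1.807×10^-6 m⁴.
T_max = τ_allow·J/r = 8.92×10^7 × 1.807×10^-6 / 0.0328 = 4922 N·m.
ω = 2π·0.863 = 5.422 rad/s, so P_max = T_max·ω = 2.669×10^4 W.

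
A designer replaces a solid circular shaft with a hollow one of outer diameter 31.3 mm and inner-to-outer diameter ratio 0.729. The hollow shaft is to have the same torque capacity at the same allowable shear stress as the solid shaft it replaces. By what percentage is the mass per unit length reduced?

41.5 %

Equal τ_max and T ⇒ the solid shaft needs d_s³ = d_o³(1−k⁴), so d_s = 31.3·(1−0.729⁴)^(1/3) = 28.02 mm.
Area ratio A_h/A_s = d_o²(1−k²)/d_s² = (1−k²)/(1−k⁴)^(2/3) = 0.5846.
Mass saving = 1 − 0.5846 = 41.5 %.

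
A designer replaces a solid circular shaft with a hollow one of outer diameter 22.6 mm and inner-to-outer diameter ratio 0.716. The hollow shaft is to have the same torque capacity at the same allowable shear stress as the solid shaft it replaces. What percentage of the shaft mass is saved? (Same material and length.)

40.3 %

Equal τ_max and T ⇒ the solid shaft needs d_s³ = d_o³(1−k⁴), so d_s = 22.6·(1−0.716⁴)^(1/3) = 20.42 mm.
Area ratio A_h/A_s = d_o²(1−k²)/d_s² = (1−k²)/(1−k⁴)^(2/3) = 0.5972.
Mass saving = 1 − 0.5972 = 40.3 %.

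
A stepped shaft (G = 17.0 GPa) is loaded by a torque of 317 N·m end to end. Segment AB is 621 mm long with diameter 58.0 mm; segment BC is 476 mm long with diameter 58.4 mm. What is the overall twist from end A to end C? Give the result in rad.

J_AB = π(0.0580)⁴/32 = 1.11×10^-6 m⁴; J_BC = π(0.0584)⁴/32 = 1.14×10^-6 m⁴.
θ = (T/G)·Σ L_i/J_i = (317.0/17.0×10⁹)·(0.621/1.11×10^-6 + 0.476/1.14×10^-6) = 0.01820 rad.

0.0182 rad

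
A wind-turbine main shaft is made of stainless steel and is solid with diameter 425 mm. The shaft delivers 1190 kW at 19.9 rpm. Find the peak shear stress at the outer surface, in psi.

ω = 2π·19.9/60 = 2.084 rad/s, so T = P/ω = 1190×10³ / 2.084 = 571000 N·m.
J = πd⁴/32 = π(0.425)⁴/32 = 3.203×10^-3 m⁴.
τ_max = T·r/J = 571000 × 0.212 / 3.203×10^-3 = 3.789×10^7 Pa.

5490 psi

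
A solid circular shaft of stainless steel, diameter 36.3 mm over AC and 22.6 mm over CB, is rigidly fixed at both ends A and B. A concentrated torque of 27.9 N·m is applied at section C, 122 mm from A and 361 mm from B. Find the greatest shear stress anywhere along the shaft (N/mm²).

2.83 N/mm²

Compatibility: T_A·a/J_AC = T_B·b/J_CB with T_A + T_B = T₀.
J_AC = 1.70×10^-7 m⁴, J_CB = 2.56×10^-8 m⁴, so T_A = T₀·(J_AC/a)/((J_AC/a)+(J_CB/b)) = 26.55 N·m, T_B = 1.348 N·m.
τ in each portion: τ_AC = 2.83×10^6 Pa, τ_CB = 5.95×10^5 Pa; maximum is in AC.
τ_max = T_AC·r/J = 26.55·0.0181/1.70×10^-7 = 2.827×10^6 Pa.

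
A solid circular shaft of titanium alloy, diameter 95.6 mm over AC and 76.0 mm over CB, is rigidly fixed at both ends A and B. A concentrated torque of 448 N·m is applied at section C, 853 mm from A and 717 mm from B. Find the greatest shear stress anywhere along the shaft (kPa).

Compatibility: T_A·a/J_AC = T_B·b/J_CB with T_A + T_B = T₀.
J_AC = 8.20×10^-6 m⁴, J_CB = 3.28×10^-6 m⁴, so T_A = T₀·(J_AC/a)/((J_AC/a)+(J_CB/b)) = 303.7 N·m, T_B = 144.3 N·m.
τ in each portion: τ_AC = 1.77×10^6 Pa, τ_CB = 1.67×10^6 Pa; maximum is in AC.
τ_max = T_AC·r/J = 303.7·0.0478/8.20×10^-6 = 1.770×10^6 Pa.

1770 kPa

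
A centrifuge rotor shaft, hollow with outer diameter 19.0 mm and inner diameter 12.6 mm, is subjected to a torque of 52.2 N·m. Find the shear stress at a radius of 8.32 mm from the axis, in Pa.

4.21e7 Pa

J = π(d_o⁴ − d_i⁴)/32 = π(0.0190⁴ − 0.0126⁴)/32 = 1.032×10^-8 m⁴.
Shear stress varies linearly with radius: τ = T·r/J = 52.20 × 0.00832 / 1.032×10^-8 = 4.208×10^7 Pa.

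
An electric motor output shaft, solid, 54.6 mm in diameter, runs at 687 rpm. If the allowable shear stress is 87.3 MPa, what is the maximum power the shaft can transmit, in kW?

201 kW

J = πd⁴/32 = π(0.0546)⁴/32 = 8.725×10^-7 m⁴.
T_max = τ_allow·J/r = 8.73×10^7 × 8.725×10^-7 / 0.0273 = 2790 N·m.
ω = 2π·687/60 = 71.94 rad/s, so P_max = T_max·ω = 2.007×10^5 W.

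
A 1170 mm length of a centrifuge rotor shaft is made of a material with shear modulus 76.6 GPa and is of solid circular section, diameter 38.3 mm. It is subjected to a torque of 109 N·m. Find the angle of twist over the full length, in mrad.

J = πd⁴/32 = π(0.0383)⁴/32 = 2.112×10^-7 m⁴.
θ = T·L/(G·J) = 109.0 × 1.17 / (76.6×10⁹ × 2.112×10^-7) = 7.881×10^-3 rad.

7.88 mrad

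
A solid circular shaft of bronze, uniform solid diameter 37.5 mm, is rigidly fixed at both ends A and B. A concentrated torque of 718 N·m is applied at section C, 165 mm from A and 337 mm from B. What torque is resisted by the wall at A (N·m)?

482 N·m

With uniform GJ and both ends fixed, compatibility θ_AC = θ_CB gives T_A·a = T_B·b, together with T_A + T_B = T₀.
T_A = T₀·b/(a+b) = 718.0·337/502.0 = 482.0 N·m; T_B = 236.0 N·m.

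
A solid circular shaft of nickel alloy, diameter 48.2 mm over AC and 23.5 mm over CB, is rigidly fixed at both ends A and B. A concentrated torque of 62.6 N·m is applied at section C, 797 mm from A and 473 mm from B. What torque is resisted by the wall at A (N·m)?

57.2 N·m

Compatibility: T_A·a/J_AC = T_B·b/J_CB with T_A + T_B = T₀.
J_AC = 5.30×10^-7 m⁴, J_CB = 2.99×10^-8 m⁴, so T_A = T₀·(J_AC/a)/((J_AC/a)+(J_CB/b)) = 57.16 N·m, T_B = 5.442 N·m.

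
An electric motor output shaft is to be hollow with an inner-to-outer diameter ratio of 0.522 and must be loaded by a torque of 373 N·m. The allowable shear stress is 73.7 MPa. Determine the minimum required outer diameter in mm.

30.3 mm

For a hollow shaft with d_i/d_o = 0.522: τ_max = 16T/(π d_o³ (1−k⁴)), so d_o = [16T/(π τ_allow (1−k⁴))]^(1/3) = [16·373.0/(π·7.37×10^7·0.9258)]^(1/3) = 0.03031 m.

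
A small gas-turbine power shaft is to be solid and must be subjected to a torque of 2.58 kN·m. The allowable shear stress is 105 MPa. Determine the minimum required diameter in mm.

50.0 mm

For a solid shaft τ_max = 16T/(πd³), so d = (16T/(π τ_allow))^(1/3) = (16·2580/(π·1.05×10^8))^(1/3) = 0.05002 m.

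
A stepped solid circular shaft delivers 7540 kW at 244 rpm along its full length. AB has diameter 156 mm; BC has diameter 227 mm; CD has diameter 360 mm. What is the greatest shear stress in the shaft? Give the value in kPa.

396000 kPa

ω = 2π·244/60 = 25.55 rad/s, so T = P/ω = 7540×10³ / 25.55 = 295100 N·m.
Under the same torque, τ_max = 16T/(πd³) is largest where d is smallest — segment AB (d = 156 mm).
τ_max = 16·295100/(π·(0.156)³) = 3.959×10^8 Pa.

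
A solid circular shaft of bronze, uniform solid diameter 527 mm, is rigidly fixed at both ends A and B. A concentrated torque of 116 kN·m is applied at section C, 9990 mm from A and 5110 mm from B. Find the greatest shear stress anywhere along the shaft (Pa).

With uniform GJ and both ends fixed, compatibility θ_AC = θ_CB gives T_A·a = T_B·b, together with T_A + T_B = T₀.
T_A = T₀·b/(a+b) = 116000·5110/15100 = 39260 N·m; T_B = 76740 N·m.
τ in each portion: τ_AC = 1.37×10^6 Pa, τ_CB = 2.67×10^6 Pa; maximum is in CB.
τ_max = T_CB·r/J = 76740·0.264/7.57×10^-3 = 2.670×10^6 Pa.

2.67e6 Pa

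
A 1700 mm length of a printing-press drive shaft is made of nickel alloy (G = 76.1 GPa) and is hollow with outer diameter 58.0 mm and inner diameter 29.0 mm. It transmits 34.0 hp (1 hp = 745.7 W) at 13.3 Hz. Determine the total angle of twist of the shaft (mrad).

6.51 mrad

ω = 2π·13.3 = 83.57 rad/s, so T = P/ω = 34.0×745.7 / 83.57 = 303.4 N·m.
J = π(d_o⁴ − d_i⁴)/32 = π(0.0580⁴ − 0.0290⁴)/32 = 1.042×10^-6 m⁴.
θ = T·L/(G·J) = 303.4 × 1.70 / (76.1×10⁹ × 1.042×10^-6) = 6.507×10^-3 rad.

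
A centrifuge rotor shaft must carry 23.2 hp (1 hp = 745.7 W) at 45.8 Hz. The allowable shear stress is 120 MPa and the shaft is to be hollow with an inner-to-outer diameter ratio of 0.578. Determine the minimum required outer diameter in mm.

14.2 mm

ω = 2π·45.8 = 287.8 rad/s, so T = P/ω = 23.2×745.7 / 287.8 = 60.12 N·m.
For a hollow shaft with d_i/d_o = 0.578: τ_max = 16T/(π d_o³ (1−k⁴)), so d_o = [16T/(π τ_allow (1−k⁴))]^(1/3) = [16·60.12/(π·1.20×10^8·0.8884)]^(1/3) = 0.01421 m.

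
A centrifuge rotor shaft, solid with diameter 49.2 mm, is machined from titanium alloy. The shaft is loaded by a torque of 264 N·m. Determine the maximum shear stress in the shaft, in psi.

1640 psi

J = πd⁴/32 = π(0.0492)⁴/32 = 5.753×10^-7 m⁴.
τ_max = T·r/J = 264.0 × 0.0246 / 5.753×10^-7 = 1.129×10^7 Pa.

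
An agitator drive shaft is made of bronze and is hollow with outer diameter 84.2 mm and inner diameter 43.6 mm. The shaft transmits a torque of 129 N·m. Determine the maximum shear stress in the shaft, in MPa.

J = π(d_o⁴ − d_i⁴)/32 = π(0.0842⁴ − 0.0436⁴)/32 = 4.580×10^-6 m⁴.
τ_max = T·r/J = 129.0 × 0.0421 / 4.580×10^-6 = 1.186×10^6 Pa.

1.19 MPa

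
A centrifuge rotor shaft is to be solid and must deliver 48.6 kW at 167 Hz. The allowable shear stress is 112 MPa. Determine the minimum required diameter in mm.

ω = 2π·167 = 1049 rad/s, so T = P/ω = 48.6×10³ / 1049 = 46.32 N·m.
For a solid shaft τ_max = 16T/(πd³), so d = (16T/(π τ_allow))^(1/3) = (16·46.32/(π·1.12×10^8))^(1/3) = 0.01282 m.

12.8 mm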